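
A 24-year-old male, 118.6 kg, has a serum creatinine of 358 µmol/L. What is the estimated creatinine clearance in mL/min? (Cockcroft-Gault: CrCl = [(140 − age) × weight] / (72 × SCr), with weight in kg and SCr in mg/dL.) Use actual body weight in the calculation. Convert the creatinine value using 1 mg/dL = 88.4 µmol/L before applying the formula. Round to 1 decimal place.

47.2 mL/min

SCr = 358 / 88.4 = 4.05 mg/dL
CrCl = (140 − 24) × 118.6 / (72 × 4.05) = 13757.6 / 291.60 ≈ 47.2 mL/min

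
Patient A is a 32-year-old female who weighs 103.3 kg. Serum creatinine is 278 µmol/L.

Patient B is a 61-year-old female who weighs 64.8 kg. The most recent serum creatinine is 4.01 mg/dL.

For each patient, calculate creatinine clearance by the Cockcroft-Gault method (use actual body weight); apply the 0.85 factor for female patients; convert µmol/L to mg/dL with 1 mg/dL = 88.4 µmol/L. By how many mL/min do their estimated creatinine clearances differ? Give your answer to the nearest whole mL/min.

Patient A: SCr = 278 / 88.4 = 3.145 mg/dL
Patient A: CrCl = (140 − 32) × 103.3 / (72 × 3.145) × 0.85 = 11156.4 / 226.44 × 0.85 ≈ 41.9 mL/min
Patient B: CrCl = (140 − 61) × 64.8 / (72 × 4.01) × 0.85 = 5119.2 / 288.72 × 0.85 ≈ 15.1 mL/min
|41.9 − 15.1| = 26.8 mL/min

27 mL/min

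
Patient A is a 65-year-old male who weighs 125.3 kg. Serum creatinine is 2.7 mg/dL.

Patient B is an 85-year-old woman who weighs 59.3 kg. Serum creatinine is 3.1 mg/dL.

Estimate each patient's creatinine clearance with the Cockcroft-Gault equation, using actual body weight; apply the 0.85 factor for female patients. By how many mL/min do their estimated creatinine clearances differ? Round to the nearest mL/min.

Patient A: CrCl = (140 − 65) × 125.3 / (72 × 2.7) = 9397.5 / 194.40 ≈ 48.3 mL/min
Patient B: CrCl = (140 − 85) × 59.3 / (72 × 3.1) × 0.85 = 3261.5 / 223.20 × 0.85 ≈ 12.4 mL/min
|48.3 − 12.4| = 35.9 mL/min

36 mL/min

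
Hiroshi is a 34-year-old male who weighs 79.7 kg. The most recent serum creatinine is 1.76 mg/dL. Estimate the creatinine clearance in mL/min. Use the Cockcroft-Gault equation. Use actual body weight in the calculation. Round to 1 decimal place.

CrCl = (140 − 34) × 79.7 / (72 × 1.76) = 8448.2 / 126.72 ≈ 66.7 mL/min

66.7 mL/min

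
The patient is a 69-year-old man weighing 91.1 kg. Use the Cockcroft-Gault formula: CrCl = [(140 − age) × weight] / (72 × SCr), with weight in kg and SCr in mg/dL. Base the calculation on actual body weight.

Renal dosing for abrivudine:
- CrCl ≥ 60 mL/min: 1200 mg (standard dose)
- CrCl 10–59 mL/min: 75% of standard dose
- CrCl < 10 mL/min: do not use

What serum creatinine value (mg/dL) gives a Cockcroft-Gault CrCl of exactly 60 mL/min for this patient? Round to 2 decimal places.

Standard dose requires CrCl ≥ 60 mL/min.
Set (140 − 69) × 91.1 / (72 × SCr) = 60
SCr = (140 − 69) × 91.1 / (72 × 60) = 1.497 mg/dL

1.50 mg/dL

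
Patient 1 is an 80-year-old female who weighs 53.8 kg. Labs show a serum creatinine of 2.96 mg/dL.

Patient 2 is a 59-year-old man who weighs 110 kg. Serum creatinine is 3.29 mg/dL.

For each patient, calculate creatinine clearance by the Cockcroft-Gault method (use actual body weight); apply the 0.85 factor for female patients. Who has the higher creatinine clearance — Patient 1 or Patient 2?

Patient 2

Patient 1: CrCl = (140 − 80) × 53.8 / (72 × 2.96) × 0.85 = 3228.0 / 213.12 × 0.85 ≈ 12.9 mL/min
Patient 2: CrCl = (140 − 59) × 110 / (72 × 3.29) = 8910.0 / 236.88 ≈ 37.6 mL/min
12.9 vs 37.6 mL/min → Patient 2 is higher.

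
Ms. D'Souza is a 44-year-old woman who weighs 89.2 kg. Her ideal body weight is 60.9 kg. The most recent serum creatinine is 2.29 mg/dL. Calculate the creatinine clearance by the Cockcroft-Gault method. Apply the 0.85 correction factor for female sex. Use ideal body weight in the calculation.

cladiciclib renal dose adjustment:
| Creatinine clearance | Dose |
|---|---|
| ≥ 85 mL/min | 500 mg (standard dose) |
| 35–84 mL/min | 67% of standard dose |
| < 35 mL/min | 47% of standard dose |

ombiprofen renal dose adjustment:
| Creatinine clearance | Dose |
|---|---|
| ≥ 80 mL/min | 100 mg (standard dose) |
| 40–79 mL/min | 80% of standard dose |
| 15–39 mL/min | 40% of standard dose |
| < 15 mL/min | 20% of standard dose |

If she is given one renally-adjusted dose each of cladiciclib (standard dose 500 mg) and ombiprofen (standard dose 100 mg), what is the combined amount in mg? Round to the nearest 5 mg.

275 mg

CrCl = (140 − 44) × 60.9 / (72 × 2.29) × 0.85 = 5846.4 / 164.88 × 0.85 ≈ 30.1 mL/min
CrCl ≈ 30 mL/min.
cladiciclib: < 35 mL/min → 47% of 500 mg = 235 mg.
ombiprofen: 15–39 mL/min → 40% of 100 mg = 40 mg.
Total = 235 + 40 = 275 mg.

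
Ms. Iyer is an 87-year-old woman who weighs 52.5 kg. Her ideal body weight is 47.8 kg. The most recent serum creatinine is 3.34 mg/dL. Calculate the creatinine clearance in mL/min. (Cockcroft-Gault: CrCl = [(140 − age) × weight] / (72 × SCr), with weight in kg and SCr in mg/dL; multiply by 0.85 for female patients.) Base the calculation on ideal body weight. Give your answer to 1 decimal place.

CrCl = (140 − 87) × 47.8 / (72 × 3.34) × 0.85 = 2533.4 / 240.48 × 0.85 ≈ 9.0 mL/min

9.0 mL/min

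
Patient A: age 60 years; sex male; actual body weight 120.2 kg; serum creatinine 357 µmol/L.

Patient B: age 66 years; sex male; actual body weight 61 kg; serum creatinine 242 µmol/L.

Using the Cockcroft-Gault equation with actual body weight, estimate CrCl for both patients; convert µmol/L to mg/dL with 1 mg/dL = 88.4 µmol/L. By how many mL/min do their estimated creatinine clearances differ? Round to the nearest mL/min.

10 mL/min

Patient A: SCr = 357 / 88.4 = 4.038 mg/dL
Patient A: CrCl = (140 − 60) × 120.2 / (72 × 4.038) = 9616.0 / 290.74 ≈ 33.1 mL/min
Patient B: SCr = 242 / 88.4 = 2.738 mg/dL
Patient B: CrCl = (140 − 66) × 61 / (72 × 2.738) = 4514.0 / 197.14 ≈ 22.9 mL/min
|33.1 − 22.9| = 10.2 mL/min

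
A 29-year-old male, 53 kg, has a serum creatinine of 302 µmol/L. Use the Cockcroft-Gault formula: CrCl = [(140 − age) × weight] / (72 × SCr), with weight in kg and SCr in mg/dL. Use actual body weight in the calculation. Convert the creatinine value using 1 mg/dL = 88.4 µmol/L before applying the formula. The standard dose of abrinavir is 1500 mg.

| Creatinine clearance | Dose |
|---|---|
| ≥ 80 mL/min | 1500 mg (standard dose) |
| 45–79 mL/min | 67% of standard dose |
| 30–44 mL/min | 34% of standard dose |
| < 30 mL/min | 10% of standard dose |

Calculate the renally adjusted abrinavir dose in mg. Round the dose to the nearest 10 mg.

150 mg

SCr = 302 / 88.4 = 3.416 mg/dL
CrCl = (140 − 29) × 53 / (72 × 3.416) = 5883.0 / 245.95 ≈ 23.9 mL/min
CrCl ≈ 24 mL/min → bracket < 30 mL/min.
10% of 1500 mg = 150 mg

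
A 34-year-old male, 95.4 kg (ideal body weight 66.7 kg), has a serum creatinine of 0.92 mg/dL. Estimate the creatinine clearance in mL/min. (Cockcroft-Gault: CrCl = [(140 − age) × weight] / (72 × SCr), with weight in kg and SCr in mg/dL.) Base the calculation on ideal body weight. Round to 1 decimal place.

106.7 mL/min

CrCl = (140 − 34) × 66.7 / (72 × 0.92) = 7070.2 / 66.24 ≈ 106.7 mL/min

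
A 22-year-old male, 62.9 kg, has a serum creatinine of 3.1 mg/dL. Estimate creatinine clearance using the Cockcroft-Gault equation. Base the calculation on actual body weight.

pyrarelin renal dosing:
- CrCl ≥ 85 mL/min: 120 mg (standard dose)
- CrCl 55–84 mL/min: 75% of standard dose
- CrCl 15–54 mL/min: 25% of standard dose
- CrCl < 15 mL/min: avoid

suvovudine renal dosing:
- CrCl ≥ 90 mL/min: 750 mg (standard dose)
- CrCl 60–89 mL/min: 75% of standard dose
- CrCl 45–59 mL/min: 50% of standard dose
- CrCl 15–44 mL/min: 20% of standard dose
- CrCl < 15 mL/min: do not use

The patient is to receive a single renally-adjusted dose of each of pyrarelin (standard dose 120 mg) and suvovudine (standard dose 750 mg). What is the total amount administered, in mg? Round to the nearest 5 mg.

180 mg

CrCl = (140 − 22) × 62.9 / (72 × 3.1) = 7422.2 / 223.20 ≈ 33.3 mL/min
CrCl ≈ 33 mL/min.
pyrarelin: 15–54 mL/min → 25% of 120 mg = 30 mg.
suvovudine: 15–44 mL/min → 20% of 750 mg = 150 mg.
Total = 30 + 150 = 180 mg.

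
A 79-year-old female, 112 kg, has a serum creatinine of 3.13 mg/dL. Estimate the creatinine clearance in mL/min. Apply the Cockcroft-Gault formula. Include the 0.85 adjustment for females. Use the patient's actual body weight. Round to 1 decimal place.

CrCl = (140 − 79) × 112 / (72 × 3.13) × 0.85 = 6832.0 / 225.36 × 0.85 ≈ 25.8 mL/min

25.8 mL/min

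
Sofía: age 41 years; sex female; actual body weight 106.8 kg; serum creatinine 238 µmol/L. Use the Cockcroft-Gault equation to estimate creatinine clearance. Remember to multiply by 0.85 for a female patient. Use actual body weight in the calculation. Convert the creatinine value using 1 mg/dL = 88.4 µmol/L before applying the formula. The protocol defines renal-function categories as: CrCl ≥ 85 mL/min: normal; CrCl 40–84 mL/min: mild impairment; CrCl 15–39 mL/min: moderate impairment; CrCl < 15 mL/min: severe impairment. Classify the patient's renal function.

mild impairment

SCr = 238 / 88.4 = 2.692 mg/dL
CrCl = (140 − 41) × 106.8 / (72 × 2.692) × 0.85 = 10573.2 / 193.82 × 0.85 ≈ 46.4 mL/min
46 mL/min falls in the 'mild impairment' range.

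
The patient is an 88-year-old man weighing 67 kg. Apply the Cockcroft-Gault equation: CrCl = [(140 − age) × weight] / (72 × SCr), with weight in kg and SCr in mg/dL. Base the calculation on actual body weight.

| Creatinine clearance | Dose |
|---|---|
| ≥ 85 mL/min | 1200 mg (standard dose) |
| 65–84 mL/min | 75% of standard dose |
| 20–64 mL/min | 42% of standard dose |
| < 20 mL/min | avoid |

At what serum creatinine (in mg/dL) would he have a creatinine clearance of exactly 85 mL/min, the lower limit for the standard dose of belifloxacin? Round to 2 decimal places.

Standard dose requires CrCl ≥ 85 mL/min.
Set (140 − 88) × 67 / (72 × SCr) = 85
SCr = (140 − 88) × 67 / (72 × 85) = 0.569 mg/dL

0.57 mg/dL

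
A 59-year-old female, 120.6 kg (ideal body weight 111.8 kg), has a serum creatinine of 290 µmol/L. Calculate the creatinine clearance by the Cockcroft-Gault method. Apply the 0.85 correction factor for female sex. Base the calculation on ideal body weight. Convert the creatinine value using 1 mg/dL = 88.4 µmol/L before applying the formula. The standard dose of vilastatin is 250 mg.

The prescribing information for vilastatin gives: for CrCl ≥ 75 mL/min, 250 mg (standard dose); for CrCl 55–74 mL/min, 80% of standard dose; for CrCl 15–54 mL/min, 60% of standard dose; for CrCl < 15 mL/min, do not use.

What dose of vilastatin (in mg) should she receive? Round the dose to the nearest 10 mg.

SCr = 290 / 88.4 = 3.281 mg/dL
CrCl = (140 − 59) × 111.8 / (72 × 3.281) × 0.85 = 9055.8 / 236.23 × 0.85 ≈ 32.6 mL/min
CrCl ≈ 33 mL/min → bracket 15–54 mL/min.
60% of 250 mg = 150 mg

150 mg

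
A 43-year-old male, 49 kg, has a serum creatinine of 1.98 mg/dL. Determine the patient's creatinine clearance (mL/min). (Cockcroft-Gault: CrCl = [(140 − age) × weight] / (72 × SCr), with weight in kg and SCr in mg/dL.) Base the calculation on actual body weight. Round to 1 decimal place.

CrCl = (140 − 43) × 49 / (72 × 1.98) = 4753.0 / 142.56 ≈ 33.3 mL/min

33.3 mL/min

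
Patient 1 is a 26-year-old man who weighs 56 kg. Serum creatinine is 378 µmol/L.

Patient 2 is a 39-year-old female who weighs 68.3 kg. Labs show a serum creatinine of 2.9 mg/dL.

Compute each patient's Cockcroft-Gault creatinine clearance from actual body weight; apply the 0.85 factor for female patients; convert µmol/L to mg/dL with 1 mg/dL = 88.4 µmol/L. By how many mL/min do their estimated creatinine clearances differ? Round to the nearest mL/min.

7 mL/min

Patient 1: SCr = 378 / 88.4 = 4.276 mg/dL
Patient 1: CrCl = (140 − 26) × 56 / (72 × 4.276) = 6384.0 / 307.87 ≈ 20.7 mL/min
Patient 2: CrCl = (140 − 39) × 68.3 / (72 × 2.9) × 0.85 = 6898.3 / 208.80 × 0.85 ≈ 28.1 mL/min
|20.7 − 28.1| = 7.4 mL/min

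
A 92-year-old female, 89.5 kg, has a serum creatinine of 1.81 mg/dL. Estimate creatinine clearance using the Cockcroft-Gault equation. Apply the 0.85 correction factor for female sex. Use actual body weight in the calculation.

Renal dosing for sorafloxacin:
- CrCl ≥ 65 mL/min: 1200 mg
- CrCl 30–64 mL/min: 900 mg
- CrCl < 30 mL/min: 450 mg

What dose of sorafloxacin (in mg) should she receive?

450 mg

CrCl = (140 − 92) × 89.5 / (72 × 1.81) × 0.85 = 4296.0 / 130.32 × 0.85 ≈ 28.0 mL/min
CrCl ≈ 28 mL/min → bracket < 30 mL/min.
Dose for this bracket: 450 mg.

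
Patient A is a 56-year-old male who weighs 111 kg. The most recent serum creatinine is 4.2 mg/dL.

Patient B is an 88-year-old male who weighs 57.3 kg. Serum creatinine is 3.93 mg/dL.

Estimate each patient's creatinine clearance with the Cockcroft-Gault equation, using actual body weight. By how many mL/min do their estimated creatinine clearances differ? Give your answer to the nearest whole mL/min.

Patient A: CrCl = (140 − 56) × 111 / (72 × 4.2) = 9324.0 / 302.40 ≈ 30.8 mL/min
Patient B: CrCl = (140 − 88) × 57.3 / (72 × 3.93) = 2979.6 / 282.96 ≈ 10.5 mL/min
|30.8 − 10.5| = 20.3 mL/min

20 mL/min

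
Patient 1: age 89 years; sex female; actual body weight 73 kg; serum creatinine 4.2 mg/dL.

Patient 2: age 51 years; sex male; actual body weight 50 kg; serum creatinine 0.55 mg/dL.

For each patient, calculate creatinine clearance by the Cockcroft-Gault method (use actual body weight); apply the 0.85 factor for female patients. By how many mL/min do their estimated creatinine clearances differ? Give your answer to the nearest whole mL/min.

102 mL/min

Patient 1: CrCl = (140 − 89) × 73 / (72 × 4.2) × 0.85 = 3723.0 / 302.40 × 0.85 ≈ 10.5 mL/min
Patient 2: CrCl = (140 − 51) × 50 / (72 × 0.55) = 4450.0 / 39.60 ≈ 112.4 mL/min
|10.5 − 112.4| = 101.9 mL/min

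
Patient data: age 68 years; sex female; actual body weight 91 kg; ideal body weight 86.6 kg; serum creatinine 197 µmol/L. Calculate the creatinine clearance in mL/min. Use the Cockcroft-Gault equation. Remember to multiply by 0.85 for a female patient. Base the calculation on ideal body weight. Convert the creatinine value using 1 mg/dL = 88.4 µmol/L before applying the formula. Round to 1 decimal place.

33.0 mL/min

SCr = 197 / 88.4 = 2.229 mg/dL
CrCl = (140 − 68) × 86.6 / (72 × 2.229) × 0.85 = 6235.2 / 160.49 × 0.85 ≈ 33.0 mL/min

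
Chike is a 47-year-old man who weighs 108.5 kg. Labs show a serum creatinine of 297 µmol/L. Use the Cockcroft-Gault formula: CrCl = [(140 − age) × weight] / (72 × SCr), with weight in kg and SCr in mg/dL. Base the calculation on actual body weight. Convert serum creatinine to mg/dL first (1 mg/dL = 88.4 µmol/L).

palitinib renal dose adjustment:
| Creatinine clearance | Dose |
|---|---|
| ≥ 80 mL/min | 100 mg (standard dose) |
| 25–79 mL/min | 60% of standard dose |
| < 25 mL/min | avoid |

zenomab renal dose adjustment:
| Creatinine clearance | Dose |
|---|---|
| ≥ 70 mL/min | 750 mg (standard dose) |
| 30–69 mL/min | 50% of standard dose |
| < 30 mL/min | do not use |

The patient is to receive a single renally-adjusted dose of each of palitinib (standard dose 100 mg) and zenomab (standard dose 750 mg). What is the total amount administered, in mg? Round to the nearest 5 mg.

435 mg

SCr = 297 / 88.4 = 3.36 mg/dL
CrCl = (140 − 47) × 108.5 / (72 × 3.36) = 10090.5 / 241.92 ≈ 41.7 mL/min
CrCl ≈ 42 mL/min.
palitinib: 25–79 mL/min → 60% of 100 mg = 60 mg.
zenomab: 30–69 mL/min → 50% of 750 mg = 375 mg.
Total = 60 + 375 = 435 mg.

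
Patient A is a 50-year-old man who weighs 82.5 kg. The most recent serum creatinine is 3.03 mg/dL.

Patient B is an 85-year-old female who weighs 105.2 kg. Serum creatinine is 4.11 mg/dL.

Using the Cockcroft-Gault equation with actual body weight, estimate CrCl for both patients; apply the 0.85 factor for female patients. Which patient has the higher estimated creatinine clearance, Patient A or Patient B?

Patient A

Patient A: CrCl = (140 − 50) × 82.5 / (72 × 3.03) = 7425.0 / 218.16 ≈ 34.0 mL/min
Patient B: CrCl = (140 − 85) × 105.2 / (72 × 4.11) × 0.85 = 5786.0 / 295.92 × 0.85 ≈ 16.6 mL/min
34.0 vs 16.6 mL/min → Patient A is higher.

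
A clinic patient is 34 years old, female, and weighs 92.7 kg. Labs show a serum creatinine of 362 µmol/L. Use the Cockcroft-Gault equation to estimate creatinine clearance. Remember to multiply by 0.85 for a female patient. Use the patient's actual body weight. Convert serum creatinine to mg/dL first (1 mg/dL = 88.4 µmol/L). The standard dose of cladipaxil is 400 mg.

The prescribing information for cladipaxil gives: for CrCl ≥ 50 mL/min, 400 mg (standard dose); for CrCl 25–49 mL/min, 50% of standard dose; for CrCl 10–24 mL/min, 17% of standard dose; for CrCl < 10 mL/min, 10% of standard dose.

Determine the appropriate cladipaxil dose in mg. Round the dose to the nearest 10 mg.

SCr = 362 / 88.4 = 4.095 mg/dL
CrCl = (140 − 34) × 92.7 / (72 × 4.095) × 0.85 = 9826.2 / 294.84 × 0.85 ≈ 28.3 mL/min
CrCl ≈ 28 mL/min → bracket 25–49 mL/min.
50% of 400 mg = 200 mg

200 mg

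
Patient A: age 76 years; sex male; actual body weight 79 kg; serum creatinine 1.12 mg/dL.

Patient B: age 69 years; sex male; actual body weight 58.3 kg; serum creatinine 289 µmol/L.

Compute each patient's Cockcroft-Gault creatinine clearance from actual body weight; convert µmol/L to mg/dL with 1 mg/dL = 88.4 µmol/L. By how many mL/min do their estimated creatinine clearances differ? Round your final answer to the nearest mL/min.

Patient A: CrCl = (140 − 76) × 79 / (72 × 1.12) = 5056.0 / 80.64 ≈ 62.7 mL/min
Patient B: SCr = 289 / 88.4 = 3.269 mg/dL
Patient B: CrCl = (140 − 69) × 58.3 / (72 × 3.269) = 4139.3 / 235.37 ≈ 17.6 mL/min
|62.7 − 17.6| = 45.1 mL/min

45 mL/min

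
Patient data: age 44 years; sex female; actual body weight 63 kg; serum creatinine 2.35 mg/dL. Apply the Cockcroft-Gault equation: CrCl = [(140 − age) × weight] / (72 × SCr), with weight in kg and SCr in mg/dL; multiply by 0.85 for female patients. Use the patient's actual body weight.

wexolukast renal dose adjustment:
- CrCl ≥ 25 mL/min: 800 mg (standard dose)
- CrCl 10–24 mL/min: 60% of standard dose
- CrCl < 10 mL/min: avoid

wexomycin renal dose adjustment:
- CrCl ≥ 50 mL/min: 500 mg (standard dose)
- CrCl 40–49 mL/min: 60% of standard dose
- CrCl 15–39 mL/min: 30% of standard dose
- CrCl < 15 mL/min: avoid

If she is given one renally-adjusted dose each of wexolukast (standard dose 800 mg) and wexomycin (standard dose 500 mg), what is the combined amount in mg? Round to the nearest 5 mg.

CrCl = (140 − 44) × 63 / (72 × 2.35) × 0.85 = 6048.0 / 169.20 × 0.85 ≈ 30.4 mL/min
CrCl ≈ 30 mL/min.
wexolukast: ≥ 25 mL/min → 100% of 800 mg = 800 mg.
wexomycin: 15–39 mL/min → 30% of 500 mg = 150 mg.
Total = 800 + 150 = 950 mg.

950 mg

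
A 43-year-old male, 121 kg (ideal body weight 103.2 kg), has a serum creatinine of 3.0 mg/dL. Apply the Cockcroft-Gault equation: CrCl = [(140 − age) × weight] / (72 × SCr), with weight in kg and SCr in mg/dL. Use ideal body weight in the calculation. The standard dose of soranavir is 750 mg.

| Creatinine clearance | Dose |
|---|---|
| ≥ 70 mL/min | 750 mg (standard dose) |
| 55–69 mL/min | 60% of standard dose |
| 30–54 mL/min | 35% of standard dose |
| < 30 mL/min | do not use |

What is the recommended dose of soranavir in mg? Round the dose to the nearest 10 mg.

260 mg

CrCl = (140 − 43) × 103.2 / (72 × 3) = 10010.4 / 216.00 ≈ 46.3 mL/min
CrCl ≈ 46 mL/min → bracket 30–54 mL/min.
35% of 750 mg = 262.5 mg → 260 mg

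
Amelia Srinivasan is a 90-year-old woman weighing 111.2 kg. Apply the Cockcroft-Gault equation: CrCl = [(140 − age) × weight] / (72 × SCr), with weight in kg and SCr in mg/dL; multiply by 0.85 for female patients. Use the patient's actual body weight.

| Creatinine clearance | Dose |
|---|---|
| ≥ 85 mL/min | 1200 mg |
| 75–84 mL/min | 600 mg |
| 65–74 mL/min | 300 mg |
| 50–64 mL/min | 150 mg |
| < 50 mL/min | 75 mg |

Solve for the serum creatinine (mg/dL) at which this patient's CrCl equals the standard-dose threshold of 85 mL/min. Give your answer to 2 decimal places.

0.77 mg/dL

Standard dose requires CrCl ≥ 85 mL/min.
Set (140 − 90) × 111.2 × 0.85 / (72 × SCr) = 85
SCr = (140 − 90) × 111.2 × 0.85 / (72 × 85) = 0.772 mg/dL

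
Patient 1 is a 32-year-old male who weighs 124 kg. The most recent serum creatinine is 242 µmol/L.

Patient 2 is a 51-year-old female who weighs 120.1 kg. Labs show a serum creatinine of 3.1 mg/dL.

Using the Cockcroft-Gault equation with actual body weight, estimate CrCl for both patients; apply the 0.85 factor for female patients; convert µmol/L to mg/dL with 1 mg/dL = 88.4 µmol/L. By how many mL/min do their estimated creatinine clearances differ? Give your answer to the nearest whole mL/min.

Patient 1: SCr = 242 / 88.4 = 2.738 mg/dL
Patient 1: CrCl = (140 − 32) × 124 / (72 × 2.738) = 13392.0 / 197.14 ≈ 67.9 mL/min
Patient 2: CrCl = (140 − 51) × 120.1 / (72 × 3.1) × 0.85 = 10688.9 / 223.20 × 0.85 ≈ 40.7 mL/min
|67.9 − 40.7| = 27.2 mL/min

27 mL/min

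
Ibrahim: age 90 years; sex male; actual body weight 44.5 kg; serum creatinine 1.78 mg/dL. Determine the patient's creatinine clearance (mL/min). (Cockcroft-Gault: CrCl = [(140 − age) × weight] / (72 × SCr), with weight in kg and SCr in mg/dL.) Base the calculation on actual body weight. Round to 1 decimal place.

17.4 mL/min

CrCl = (140 − 90) × 44.5 / (72 × 1.78) = 2225.0 / 128.16 ≈ 17.4 mL/min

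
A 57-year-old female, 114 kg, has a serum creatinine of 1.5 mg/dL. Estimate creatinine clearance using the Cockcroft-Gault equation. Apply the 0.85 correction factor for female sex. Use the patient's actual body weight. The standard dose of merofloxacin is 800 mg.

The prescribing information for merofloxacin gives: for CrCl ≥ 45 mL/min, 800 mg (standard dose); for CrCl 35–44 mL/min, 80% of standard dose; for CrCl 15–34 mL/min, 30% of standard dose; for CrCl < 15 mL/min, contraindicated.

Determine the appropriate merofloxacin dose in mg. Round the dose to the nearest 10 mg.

800 mg

CrCl = (140 − 57) × 114 / (72 × 1.5) × 0.85 = 9462.0 / 108.00 × 0.85 ≈ 74.5 mL/min
CrCl ≈ 74 mL/min → bracket ≥ 45 mL/min.
100% of 800 mg = 800 mg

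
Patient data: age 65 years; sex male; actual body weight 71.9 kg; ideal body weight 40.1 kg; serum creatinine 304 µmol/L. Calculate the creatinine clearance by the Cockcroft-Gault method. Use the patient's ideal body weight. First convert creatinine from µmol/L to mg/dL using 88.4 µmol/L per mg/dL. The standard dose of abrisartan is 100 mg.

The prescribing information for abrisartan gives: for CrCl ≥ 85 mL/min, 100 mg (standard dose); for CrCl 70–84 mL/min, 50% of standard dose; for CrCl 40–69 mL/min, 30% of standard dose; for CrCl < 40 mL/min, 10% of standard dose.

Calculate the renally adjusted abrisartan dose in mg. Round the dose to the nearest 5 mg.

SCr = 304 / 88.4 = 3.439 mg/dL
CrCl = (140 − 65) × 40.1 / (72 × 3.439) = 3007.5 / 247.61 ≈ 12.1 mL/min
CrCl ≈ 12 mL/min → bracket < 40 mL/min.
10% of 100 mg = 10 mg

10 mg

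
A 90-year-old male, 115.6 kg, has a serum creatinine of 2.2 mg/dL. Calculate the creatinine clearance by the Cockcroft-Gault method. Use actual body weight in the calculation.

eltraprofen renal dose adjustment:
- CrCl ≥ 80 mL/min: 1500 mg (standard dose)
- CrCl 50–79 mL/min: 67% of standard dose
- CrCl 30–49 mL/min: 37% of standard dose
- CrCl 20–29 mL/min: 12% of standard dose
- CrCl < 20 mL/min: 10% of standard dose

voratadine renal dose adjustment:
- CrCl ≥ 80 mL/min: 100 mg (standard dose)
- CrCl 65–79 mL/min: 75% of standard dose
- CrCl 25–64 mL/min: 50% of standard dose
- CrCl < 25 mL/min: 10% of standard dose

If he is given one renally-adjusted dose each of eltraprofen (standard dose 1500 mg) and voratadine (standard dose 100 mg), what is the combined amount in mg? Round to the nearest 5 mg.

605 mg

CrCl = (140 − 90) × 115.6 / (72 × 2.2) = 5780.0 / 158.40 ≈ 36.5 mL/min
CrCl ≈ 36 mL/min.
eltraprofen: 30–49 mL/min → 37% of 1500 mg = 555 mg.
voratadine: 25–64 mL/min → 50% of 100 mg = 50 mg.
Total = 555 + 50 = 605 mg.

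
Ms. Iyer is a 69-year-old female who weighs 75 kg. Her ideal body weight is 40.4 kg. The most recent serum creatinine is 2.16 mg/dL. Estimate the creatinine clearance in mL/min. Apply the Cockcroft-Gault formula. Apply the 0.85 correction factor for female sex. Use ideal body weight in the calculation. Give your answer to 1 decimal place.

CrCl = (140 − 69) × 40.4 / (72 × 2.16) × 0.85 = 2868.4 / 155.52 × 0.85 ≈ 15.7 mL/min

15.7 mL/min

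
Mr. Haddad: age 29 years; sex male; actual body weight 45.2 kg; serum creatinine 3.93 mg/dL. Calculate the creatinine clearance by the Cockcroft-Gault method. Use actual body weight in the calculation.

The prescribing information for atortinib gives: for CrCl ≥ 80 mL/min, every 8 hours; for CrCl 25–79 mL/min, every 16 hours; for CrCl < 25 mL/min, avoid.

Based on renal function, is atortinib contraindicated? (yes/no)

yes

CrCl = (140 − 29) × 45.2 / (72 × 3.93) = 5017.2 / 282.96 ≈ 17.7 mL/min
CrCl ≈ 18 mL/min, which is < 25 mL/min.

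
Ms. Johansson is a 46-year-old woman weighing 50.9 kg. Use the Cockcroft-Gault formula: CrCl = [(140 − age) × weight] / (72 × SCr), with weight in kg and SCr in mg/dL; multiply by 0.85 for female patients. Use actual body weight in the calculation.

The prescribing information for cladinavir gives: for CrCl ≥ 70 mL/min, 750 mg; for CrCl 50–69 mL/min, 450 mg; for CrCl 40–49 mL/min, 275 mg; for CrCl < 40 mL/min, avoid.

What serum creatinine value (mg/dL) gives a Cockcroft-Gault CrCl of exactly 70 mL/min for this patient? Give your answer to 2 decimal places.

0.81 mg/dL

Standard dose requires CrCl ≥ 70 mL/min.
Set (140 − 46) × 50.9 × 0.85 / (72 × SCr) = 70
SCr = (140 − 46) × 50.9 × 0.85 / (72 × 70) = 0.807 mg/dL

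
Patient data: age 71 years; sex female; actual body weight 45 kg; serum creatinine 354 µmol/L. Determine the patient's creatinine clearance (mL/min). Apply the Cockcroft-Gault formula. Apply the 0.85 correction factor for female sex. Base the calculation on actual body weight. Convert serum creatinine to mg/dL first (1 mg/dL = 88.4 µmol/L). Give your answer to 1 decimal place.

SCr = 354 / 88.4 = 4.005 mg/dL
CrCl = (140 − 71) × 45 / (72 × 4.005) × 0.85 = 3105.0 / 288.36 × 0.85 ≈ 9.2 mL/min

9.2 mL/min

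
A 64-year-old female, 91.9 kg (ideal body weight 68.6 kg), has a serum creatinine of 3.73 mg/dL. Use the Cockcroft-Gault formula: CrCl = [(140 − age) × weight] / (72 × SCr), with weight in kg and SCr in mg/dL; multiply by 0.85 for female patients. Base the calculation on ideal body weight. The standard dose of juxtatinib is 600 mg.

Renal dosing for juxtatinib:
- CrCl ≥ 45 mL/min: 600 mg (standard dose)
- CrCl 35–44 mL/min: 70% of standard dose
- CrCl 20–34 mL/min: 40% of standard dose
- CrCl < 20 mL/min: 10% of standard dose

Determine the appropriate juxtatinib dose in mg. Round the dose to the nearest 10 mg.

CrCl = (140 − 64) × 68.6 / (72 × 3.73) × 0.85 = 5213.6 / 268.56 × 0.85 ≈ 16.5 mL/min
CrCl ≈ 17 mL/min → bracket < 20 mL/min.
10% of 600 mg = 60 mg

60 mg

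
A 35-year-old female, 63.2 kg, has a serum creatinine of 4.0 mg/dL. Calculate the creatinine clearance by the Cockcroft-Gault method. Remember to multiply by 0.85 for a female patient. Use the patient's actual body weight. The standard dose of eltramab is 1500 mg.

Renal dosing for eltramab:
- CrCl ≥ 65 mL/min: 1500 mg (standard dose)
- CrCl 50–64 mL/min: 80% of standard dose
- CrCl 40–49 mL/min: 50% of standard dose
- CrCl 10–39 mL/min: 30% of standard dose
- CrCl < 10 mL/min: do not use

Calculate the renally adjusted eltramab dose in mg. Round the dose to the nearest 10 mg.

450 mg

CrCl = (140 − 35) × 63.2 / (72 × 4) × 0.85 = 6636.0 / 288.00 × 0.85 ≈ 19.6 mL/min
CrCl ≈ 20 mL/min → bracket 10–39 mL/min.
30% of 1500 mg = 450 mg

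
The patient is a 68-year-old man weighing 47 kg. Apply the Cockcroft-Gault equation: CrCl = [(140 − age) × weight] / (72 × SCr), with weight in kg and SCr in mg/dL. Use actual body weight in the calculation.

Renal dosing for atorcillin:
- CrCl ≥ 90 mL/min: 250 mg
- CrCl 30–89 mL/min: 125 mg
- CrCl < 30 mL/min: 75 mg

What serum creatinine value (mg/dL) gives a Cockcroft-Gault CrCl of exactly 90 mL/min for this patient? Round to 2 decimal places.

Standard dose requires CrCl ≥ 90 mL/min.
Set (140 − 68) × 47 / (72 × SCr) = 90
SCr = (140 − 68) × 47 / (72 × 90) = 0.522 mg/dL

0.52 mg/dL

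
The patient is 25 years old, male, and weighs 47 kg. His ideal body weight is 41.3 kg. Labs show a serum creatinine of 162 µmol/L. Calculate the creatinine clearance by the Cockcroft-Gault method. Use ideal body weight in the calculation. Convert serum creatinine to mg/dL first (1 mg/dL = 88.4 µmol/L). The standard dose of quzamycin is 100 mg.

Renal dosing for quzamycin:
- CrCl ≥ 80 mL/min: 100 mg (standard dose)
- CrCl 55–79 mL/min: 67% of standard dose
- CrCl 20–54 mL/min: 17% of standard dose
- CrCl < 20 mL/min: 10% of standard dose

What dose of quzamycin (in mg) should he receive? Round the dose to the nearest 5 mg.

15 mg

SCr = 162 / 88.4 = 1.833 mg/dL
CrCl = (140 − 25) × 41.3 / (72 × 1.833) = 4749.5 / 131.98 ≈ 36.0 mL/min
CrCl ≈ 36 mL/min → bracket 20–54 mL/min.
17% of 100 mg = 17 mg → 15 mg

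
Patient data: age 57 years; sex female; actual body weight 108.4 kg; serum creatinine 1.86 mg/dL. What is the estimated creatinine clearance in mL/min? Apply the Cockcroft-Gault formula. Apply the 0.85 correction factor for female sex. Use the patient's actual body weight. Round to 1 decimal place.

CrCl = (140 − 57) × 108.4 / (72 × 1.86) × 0.85 = 8997.2 / 133.92 × 0.85 ≈ 57.1 mL/min

57.1 mL/min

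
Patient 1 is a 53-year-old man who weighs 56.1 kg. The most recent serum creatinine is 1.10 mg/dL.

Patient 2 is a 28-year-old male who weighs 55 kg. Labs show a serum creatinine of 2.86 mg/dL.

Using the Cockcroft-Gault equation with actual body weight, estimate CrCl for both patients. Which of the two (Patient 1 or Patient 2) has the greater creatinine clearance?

Patient 1: CrCl = (140 − 53) × 56.1 / (72 × 1.1) = 4880.7 / 79.20 ≈ 61.6 mL/min
Patient 2: CrCl = (140 − 28) × 55 / (72 × 2.86) = 6160.0 / 205.92 ≈ 29.9 mL/min
61.6 vs 29.9 mL/min → Patient 1 is higher.

Patient 1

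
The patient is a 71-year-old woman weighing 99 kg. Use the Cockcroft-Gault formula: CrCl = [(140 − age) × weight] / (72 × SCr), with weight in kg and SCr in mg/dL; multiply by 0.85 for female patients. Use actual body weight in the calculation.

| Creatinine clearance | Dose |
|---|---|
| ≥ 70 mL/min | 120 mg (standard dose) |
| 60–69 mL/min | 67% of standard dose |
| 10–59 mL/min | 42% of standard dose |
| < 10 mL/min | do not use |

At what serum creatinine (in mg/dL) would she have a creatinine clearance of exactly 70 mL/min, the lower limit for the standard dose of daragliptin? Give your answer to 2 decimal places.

1.15 mg/dL

Standard dose requires CrCl ≥ 70 mL/min.
Set (140 − 71) × 99 × 0.85 / (72 × SCr) = 70
SCr = (140 − 71) × 99 × 0.85 / (72 × 70) = 1.152 mg/dL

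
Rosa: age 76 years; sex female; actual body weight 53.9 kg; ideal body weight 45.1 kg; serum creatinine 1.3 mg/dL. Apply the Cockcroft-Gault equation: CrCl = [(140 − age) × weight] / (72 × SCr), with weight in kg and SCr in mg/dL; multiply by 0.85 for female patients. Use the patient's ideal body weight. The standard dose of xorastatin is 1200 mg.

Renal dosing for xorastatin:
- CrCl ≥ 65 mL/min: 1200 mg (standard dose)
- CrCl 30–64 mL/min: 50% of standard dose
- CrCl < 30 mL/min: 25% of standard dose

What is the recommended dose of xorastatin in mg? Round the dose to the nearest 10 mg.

300 mg

CrCl = (140 − 76) × 45.1 / (72 × 1.3) × 0.85 = 2886.4 / 93.60 × 0.85 ≈ 26.2 mL/min
CrCl ≈ 26 mL/min → bracket < 30 mL/min.
25% of 1200 mg = 300 mg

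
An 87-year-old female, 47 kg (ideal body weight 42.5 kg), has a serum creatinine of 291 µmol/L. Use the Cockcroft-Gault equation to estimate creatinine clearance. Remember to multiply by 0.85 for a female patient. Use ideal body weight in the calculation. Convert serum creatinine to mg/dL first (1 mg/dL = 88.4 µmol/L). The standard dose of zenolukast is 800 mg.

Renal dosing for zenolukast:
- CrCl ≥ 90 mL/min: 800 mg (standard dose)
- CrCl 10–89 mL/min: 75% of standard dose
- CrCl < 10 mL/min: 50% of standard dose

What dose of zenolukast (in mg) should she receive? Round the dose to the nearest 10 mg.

SCr = 291 / 88.4 = 3.292 mg/dL
CrCl = (140 − 87) × 42.5 / (72 × 3.292) × 0.85 = 2252.5 / 237.02 × 0.85 ≈ 8.1 mL/min
CrCl ≈ 8 mL/min → bracket < 10 mL/min.
50% of 800 mg = 400 mg

400 mg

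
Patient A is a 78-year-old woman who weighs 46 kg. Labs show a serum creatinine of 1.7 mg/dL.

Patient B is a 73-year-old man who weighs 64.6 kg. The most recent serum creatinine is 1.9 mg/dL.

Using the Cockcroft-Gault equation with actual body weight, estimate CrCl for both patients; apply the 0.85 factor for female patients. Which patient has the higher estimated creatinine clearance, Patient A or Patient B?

Patient B

Patient A: CrCl = (140 − 78) × 46 / (72 × 1.7) × 0.85 = 2852.0 / 122.40 × 0.85 ≈ 19.8 mL/min
Patient B: CrCl = (140 − 73) × 64.6 / (72 × 1.9) = 4328.2 / 136.80 ≈ 31.6 mL/min
19.8 vs 31.6 mL/min → Patient B is higher.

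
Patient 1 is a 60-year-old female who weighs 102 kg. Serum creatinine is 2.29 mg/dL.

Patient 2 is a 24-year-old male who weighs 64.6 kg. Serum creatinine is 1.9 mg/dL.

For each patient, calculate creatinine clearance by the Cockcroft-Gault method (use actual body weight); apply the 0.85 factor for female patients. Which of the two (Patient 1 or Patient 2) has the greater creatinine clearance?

Patient 1: CrCl = (140 − 60) × 102 / (72 × 2.29) × 0.85 = 8160.0 / 164.88 × 0.85 ≈ 42.1 mL/min
Patient 2: CrCl = (140 − 24) × 64.6 / (72 × 1.9) = 7493.6 / 136.80 ≈ 54.8 mL/min
42.1 vs 54.8 mL/min → Patient 2 is higher.

Patient 2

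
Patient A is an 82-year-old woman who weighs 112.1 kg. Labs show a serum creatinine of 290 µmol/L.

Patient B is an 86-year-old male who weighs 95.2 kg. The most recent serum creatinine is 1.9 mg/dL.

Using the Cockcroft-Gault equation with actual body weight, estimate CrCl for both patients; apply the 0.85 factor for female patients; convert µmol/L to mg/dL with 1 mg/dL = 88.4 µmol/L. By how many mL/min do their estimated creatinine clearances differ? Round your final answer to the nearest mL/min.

14 mL/min

Patient A: SCr = 290 / 88.4 = 3.281 mg/dL
Patient A: CrCl = (140 − 82) × 112.1 / (72 × 3.281) × 0.85 = 6501.8 / 236.23 × 0.85 ≈ 23.4 mL/min
Patient B: CrCl = (140 − 86) × 95.2 / (72 × 1.9) = 5140.8 / 136.80 ≈ 37.6 mL/min
|23.4 − 37.6| = 14.2 mL/min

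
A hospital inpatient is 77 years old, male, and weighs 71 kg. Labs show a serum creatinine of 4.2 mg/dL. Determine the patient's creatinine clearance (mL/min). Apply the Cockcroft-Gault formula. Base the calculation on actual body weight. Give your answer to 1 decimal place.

14.8 mL/min

CrCl = (140 − 77) × 71 / (72 × 4.2) = 4473.0 / 302.40 ≈ 14.8 mL/min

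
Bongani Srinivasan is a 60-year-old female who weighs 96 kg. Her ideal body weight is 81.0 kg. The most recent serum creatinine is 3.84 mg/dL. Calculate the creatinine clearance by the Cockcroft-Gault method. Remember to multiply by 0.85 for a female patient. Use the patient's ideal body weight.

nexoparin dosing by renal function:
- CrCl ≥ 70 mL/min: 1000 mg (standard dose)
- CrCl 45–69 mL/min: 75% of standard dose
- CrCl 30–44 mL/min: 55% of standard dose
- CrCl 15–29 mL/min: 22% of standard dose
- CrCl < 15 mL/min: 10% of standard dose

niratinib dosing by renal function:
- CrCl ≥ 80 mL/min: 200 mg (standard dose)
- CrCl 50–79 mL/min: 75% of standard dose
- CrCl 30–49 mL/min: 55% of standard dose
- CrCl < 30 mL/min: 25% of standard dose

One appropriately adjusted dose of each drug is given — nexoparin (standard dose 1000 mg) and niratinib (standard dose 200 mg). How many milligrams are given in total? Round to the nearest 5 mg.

CrCl = (140 − 60) × 81 / (72 × 3.84) × 0.85 = 6480.0 / 276.48 × 0.85 ≈ 19.9 mL/min
CrCl ≈ 20 mL/min.
nexoparin: 15–29 mL/min → 22% of 1000 mg = 220 mg.
niratinib: < 30 mL/min → 25% of 200 mg = 50 mg.
Total = 220 + 50 = 270 mg.

270 mg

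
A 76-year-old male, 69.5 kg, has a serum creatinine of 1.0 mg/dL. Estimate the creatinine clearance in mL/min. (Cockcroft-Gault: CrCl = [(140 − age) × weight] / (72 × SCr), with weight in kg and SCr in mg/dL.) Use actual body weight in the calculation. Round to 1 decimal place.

CrCl = (140 − 76) × 69.5 / (72 × 1) = 4448.0 / 72.00 ≈ 61.8 mL/min

61.8 mL/min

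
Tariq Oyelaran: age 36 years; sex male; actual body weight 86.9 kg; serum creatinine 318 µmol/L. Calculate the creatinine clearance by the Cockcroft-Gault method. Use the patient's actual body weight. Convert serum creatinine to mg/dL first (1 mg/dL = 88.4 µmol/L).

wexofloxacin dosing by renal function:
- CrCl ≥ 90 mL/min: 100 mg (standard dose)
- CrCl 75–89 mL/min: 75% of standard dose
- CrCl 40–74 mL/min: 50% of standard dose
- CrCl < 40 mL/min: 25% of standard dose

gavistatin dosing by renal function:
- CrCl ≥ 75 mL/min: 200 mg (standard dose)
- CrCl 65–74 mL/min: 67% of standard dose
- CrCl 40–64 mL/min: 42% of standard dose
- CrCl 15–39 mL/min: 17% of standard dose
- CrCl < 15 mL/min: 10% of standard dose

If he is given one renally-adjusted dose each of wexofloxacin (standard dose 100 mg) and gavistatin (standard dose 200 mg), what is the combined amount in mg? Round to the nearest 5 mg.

SCr = 318 / 88.4 = 3.597 mg/dL
CrCl = (140 − 36) × 86.9 / (72 × 3.597) = 9037.6 / 258.98 ≈ 34.9 mL/min
CrCl ≈ 35 mL/min.
wexofloxacin: < 40 mL/min → 25% of 100 mg = 25 mg.
gavistatin: 15–39 mL/min → 17% of 200 mg = 34 mg.
Total = 25 + 34 = 59 mg.

60 mg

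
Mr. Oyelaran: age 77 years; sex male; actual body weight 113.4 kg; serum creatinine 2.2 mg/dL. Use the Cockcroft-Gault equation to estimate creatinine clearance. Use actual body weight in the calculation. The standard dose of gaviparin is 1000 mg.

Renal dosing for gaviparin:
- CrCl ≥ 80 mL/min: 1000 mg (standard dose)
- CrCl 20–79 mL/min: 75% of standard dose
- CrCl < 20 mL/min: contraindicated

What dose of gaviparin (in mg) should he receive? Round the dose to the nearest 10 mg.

CrCl = (140 − 77) × 113.4 / (72 × 2.2) = 7144.2 / 158.40 ≈ 45.1 mL/min
CrCl ≈ 45 mL/min → bracket 20–79 mL/min.
75% of 1000 mg = 750 mg

750 mg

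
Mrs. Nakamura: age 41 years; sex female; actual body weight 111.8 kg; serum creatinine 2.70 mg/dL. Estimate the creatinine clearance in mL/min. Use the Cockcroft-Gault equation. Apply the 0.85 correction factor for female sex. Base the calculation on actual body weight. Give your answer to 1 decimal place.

CrCl = (140 − 41) × 111.8 / (72 × 2.7) × 0.85 = 11068.2 / 194.40 × 0.85 ≈ 48.4 mL/min

48.4 mL/min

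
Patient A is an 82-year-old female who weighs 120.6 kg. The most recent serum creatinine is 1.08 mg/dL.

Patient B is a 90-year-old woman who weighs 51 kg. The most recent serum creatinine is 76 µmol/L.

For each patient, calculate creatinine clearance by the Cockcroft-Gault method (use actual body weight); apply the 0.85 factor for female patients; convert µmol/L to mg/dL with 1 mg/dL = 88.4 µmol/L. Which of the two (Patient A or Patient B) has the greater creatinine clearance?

Patient A

Patient A: CrCl = (140 − 82) × 120.6 / (72 × 1.08) × 0.85 = 6994.8 / 77.76 × 0.85 ≈ 76.5 mL/min
Patient B: SCr = 76 / 88.4 = 0.86 mg/dL
Patient B: CrCl = (140 − 90) × 51 / (72 × 0.86) × 0.85 = 2550.0 / 61.92 × 0.85 ≈ 35.0 mL/min
76.5 vs 35.0 mL/min → Patient A is higher.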